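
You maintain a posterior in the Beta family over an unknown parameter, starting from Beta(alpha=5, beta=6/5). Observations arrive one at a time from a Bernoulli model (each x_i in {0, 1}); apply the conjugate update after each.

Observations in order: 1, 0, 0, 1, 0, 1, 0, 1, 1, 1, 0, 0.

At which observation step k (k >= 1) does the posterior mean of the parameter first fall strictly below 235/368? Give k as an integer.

k = 5

obs 1: x=1 → posterior Beta(6, 6/5)
obs 2: x=0 → posterior Beta(6, 11/5)
obs 3: x=0 → posterior Beta(6, 16/5)
obs 4: x=1 → posterior Beta(7, 16/5)
obs 5: x=0 → posterior Beta(7, 21/5)
obs 6: x=1 → posterior Beta(8, 21/5)
obs 7: x=0 → posterior Beta(8, 26/5)
obs 8: x=1 → posterior Beta(9, 26/5)
obs 9: x=1 → posterior Beta(10, 26/5)
obs 10: x=1 → posterior Beta(11, 26/5)
obs 11: x=0 → posterior Beta(11, 31/5)
obs 12: x=0 → posterior Beta(11, 36/5)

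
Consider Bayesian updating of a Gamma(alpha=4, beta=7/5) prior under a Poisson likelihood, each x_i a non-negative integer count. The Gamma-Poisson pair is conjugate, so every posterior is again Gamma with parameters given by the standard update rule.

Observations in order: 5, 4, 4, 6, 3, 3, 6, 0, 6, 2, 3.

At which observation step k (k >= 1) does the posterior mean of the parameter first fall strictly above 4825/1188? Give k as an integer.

obs 1: x=5 → posterior Gamma(9, 12/5)
obs 2: x=4 → posterior Gamma(13, 17/5)
obs 3: x=4 → posterior Gamma(17, 22/5)
obs 4: x=6 → posterior Gamma(23, 27/5)
obs 5: x=3 → posterior Gamma(26, 32/5)
obs 6: x=3 → posterior Gamma(29, 37/5)
obs 7: x=6 → posterior Gamma(35, 42/5)
obs 8: x=0 → posterior Gamma(35, 47/5)
obs 9: x=6 → posterior Gamma(41, 52/5)
obs 10: x=2 → posterior Gamma(43, 57/5)
obs 11: x=3 → posterior Gamma(46, 62/5)

k = 4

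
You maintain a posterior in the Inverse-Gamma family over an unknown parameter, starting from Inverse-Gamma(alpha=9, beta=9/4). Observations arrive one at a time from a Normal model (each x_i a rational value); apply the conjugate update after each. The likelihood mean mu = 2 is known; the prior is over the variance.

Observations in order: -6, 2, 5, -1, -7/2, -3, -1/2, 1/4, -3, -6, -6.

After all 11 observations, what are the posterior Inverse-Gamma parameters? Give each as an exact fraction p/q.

alpha=29/2, beta=4865/32

obs 1: x=-6 → posterior Inverse-Gamma(19/2, 137/4)
obs 2: x=2 → posterior Inverse-Gamma(10, 137/4)
obs 3: x=5 → posterior Inverse-Gamma(21/2, 155/4)
obs 4: x=-1 → posterior Inverse-Gamma(11, 173/4)
obs 5: x=-7/2 → posterior Inverse-Gamma(23/2, 467/8)
obs 6: x=-3 → posterior Inverse-Gamma(12, 567/8)
obs 7: x=-1/2 → posterior Inverse-Gamma(25/2, 74)
obs 8: x=1/4 → posterior Inverse-Gamma(13, 2417/32)
obs 9: x=-3 → posterior Inverse-Gamma(27/2, 2817/32)
obs 10: x=-6 → posterior Inverse-Gamma(14, 3841/32)
obs 11: x=-6 → posterior Inverse-Gamma(29/2, 4865/32)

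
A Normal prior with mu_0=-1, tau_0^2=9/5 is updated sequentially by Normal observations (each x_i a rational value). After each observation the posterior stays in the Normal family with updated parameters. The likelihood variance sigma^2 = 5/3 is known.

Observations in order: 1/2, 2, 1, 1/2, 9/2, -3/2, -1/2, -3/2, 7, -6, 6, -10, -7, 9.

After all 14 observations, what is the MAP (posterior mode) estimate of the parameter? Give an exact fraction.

obs 1: x=1/2 → posterior Normal(-23/104, 45/52)
obs 2: x=2 → posterior Normal(85/158, 45/79)
obs 3: x=1 → posterior Normal(139/212, 45/106)
obs 4: x=1/2 → posterior Normal(83/133, 45/133)
obs 5: x=9/2 → posterior Normal(409/320, 9/32)
obs 6: x=-3/2 → posterior Normal(164/187, 45/187)
obs 7: x=-1/2 → posterior Normal(301/428, 45/214)
obs 8: x=-3/2 → posterior Normal(110/241, 45/241)
obs 9: x=7 → posterior Normal(299/268, 45/268)
obs 10: x=-6 → posterior Normal(137/295, 9/59)
obs 11: x=6 → posterior Normal(13/14, 45/322)
obs 12: x=-10 → posterior Normal(29/349, 45/349)
obs 13: x=-7 → posterior Normal(-20/47, 45/376)
obs 14: x=9 → posterior Normal(83/403, 45/403)

83/403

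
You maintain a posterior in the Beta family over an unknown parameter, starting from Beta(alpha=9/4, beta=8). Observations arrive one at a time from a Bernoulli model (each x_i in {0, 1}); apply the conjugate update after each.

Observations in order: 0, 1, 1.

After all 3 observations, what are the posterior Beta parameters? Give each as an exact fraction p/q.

alpha=17/4, beta=9

obs 1: x=0 → posterior Beta(9/4, 9)
obs 2: x=1 → posterior Beta(13/4, 9)
obs 3: x=1 → posterior Beta(17/4, 9)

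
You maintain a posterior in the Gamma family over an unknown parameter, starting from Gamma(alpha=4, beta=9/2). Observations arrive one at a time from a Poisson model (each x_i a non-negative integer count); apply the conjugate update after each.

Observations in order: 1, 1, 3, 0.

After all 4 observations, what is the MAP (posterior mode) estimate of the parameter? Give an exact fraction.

16/17

obs 1: x=1 → posterior Gamma(5, 11/2)
obs 2: x=1 → posterior Gamma(6, 13/2)
obs 3: x=3 → posterior Gamma(9, 15/2)
obs 4: x=0 → posterior Gamma(9, 17/2)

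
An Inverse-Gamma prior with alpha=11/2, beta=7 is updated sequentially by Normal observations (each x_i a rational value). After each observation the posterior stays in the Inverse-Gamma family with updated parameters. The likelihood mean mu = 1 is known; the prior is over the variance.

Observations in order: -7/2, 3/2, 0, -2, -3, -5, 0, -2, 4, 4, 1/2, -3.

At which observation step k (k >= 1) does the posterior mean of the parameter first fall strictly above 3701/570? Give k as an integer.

k = 10

obs 1: x=-7/2 → posterior Inverse-Gamma(6, 137/8)
obs 2: x=3/2 → posterior Inverse-Gamma(13/2, 69/4)
obs 3: x=0 → posterior Inverse-Gamma(7, 71/4)
obs 4: x=-2 → posterior Inverse-Gamma(15/2, 89/4)
obs 5: x=-3 → posterior Inverse-Gamma(8, 121/4)
obs 6: x=-5 → posterior Inverse-Gamma(17/2, 193/4)
obs 7: x=0 → posterior Inverse-Gamma(9, 195/4)
obs 8: x=-2 → posterior Inverse-Gamma(19/2, 213/4)
obs 9: x=4 → posterior Inverse-Gamma(10, 231/4)
obs 10: x=4 → posterior Inverse-Gamma(21/2, 249/4)
obs 11: x=1/2 → posterior Inverse-Gamma(11, 499/8)
obs 12: x=-3 → posterior Inverse-Gamma(23/2, 563/8)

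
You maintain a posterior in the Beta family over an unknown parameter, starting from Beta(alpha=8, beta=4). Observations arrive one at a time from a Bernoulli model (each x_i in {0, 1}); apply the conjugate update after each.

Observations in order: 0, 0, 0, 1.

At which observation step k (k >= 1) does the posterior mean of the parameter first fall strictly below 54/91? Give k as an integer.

k = 2

obs 1: x=0 → posterior Beta(8, 5)
obs 2: x=0 → posterior Beta(8, 6)
obs 3: x=0 → posterior Beta(8, 7)
obs 4: x=1 → posterior Beta(9, 7)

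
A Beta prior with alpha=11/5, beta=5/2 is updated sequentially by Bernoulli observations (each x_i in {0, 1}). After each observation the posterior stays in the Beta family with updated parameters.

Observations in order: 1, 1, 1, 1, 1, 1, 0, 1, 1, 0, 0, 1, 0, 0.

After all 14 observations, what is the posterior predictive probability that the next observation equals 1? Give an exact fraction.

112/187

obs 1: x=1 → posterior Beta(16/5, 5/2)
obs 2: x=1 → posterior Beta(21/5, 5/2)
obs 3: x=1 → posterior Beta(26/5, 5/2)
obs 4: x=1 → posterior Beta(31/5, 5/2)
obs 5: x=1 → posterior Beta(36/5, 5/2)
obs 6: x=1 → posterior Beta(41/5, 5/2)
obs 7: x=0 → posterior Beta(41/5, 7/2)
obs 8: x=1 → posterior Beta(46/5, 7/2)
obs 9: x=1 → posterior Beta(51/5, 7/2)
obs 10: x=0 → posterior Beta(51/5, 9/2)
obs 11: x=0 → posterior Beta(51/5, 11/2)
obs 12: x=1 → posterior Beta(56/5, 11/2)
obs 13: x=0 → posterior Beta(56/5, 13/2)
obs 14: x=0 → posterior Beta(56/5, 15/2)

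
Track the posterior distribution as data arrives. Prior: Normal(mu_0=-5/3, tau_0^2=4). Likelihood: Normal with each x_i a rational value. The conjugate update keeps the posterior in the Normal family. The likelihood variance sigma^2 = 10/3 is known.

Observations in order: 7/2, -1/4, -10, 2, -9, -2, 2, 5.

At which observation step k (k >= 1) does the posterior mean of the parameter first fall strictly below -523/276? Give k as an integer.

obs 1: x=7/2 → posterior Normal(38/33, 20/11)
obs 2: x=-1/4 → posterior Normal(67/102, 20/17)
obs 3: x=-10 → posterior Normal(-293/138, 20/23)
obs 4: x=2 → posterior Normal(-221/174, 20/29)
obs 5: x=-9 → posterior Normal(-109/42, 4/7)
obs 6: x=-2 → posterior Normal(-617/246, 20/41)
obs 7: x=2 → posterior Normal(-545/282, 20/47)
obs 8: x=5 → posterior Normal(-365/318, 20/53)

k = 3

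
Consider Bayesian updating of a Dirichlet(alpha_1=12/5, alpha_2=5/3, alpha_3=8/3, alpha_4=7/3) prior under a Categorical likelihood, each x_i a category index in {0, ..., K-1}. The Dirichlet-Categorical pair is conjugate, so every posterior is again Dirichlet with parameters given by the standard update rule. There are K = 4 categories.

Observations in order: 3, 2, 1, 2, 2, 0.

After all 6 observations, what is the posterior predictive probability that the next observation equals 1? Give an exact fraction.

20/113

obs 1: x=3 → posterior Dirichlet(12/5, 5/3, 8/3, 10/3)
obs 2: x=2 → posterior Dirichlet(12/5, 5/3, 11/3, 10/3)
obs 3: x=1 → posterior Dirichlet(12/5, 8/3, 11/3, 10/3)
obs 4: x=2 → posterior Dirichlet(12/5, 8/3, 14/3, 10/3)
obs 5: x=2 → posterior Dirichlet(12/5, 8/3, 17/3, 10/3)
obs 6: x=0 → posterior Dirichlet(17/5, 8/3, 17/3, 10/3)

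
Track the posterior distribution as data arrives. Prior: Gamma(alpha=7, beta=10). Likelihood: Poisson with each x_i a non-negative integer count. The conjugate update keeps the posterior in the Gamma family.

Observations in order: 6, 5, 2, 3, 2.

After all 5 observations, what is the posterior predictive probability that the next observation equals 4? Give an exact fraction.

5170176708205170929431915283203125/83076749736557242056487941267521536

obs 1: x=6 → posterior Gamma(13, 11)
obs 2: x=5 → posterior Gamma(18, 12)
obs 3: x=2 → posterior Gamma(20, 13)
obs 4: x=3 → posterior Gamma(23, 14)
obs 5: x=2 → posterior Gamma(25, 15)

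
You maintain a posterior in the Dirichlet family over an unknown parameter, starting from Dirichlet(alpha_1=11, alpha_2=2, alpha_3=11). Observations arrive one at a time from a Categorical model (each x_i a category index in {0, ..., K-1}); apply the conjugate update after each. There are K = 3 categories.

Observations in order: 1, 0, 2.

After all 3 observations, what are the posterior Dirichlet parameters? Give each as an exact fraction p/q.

alpha_1=12, alpha_2=3, alpha_3=12

obs 1: x=1 → posterior Dirichlet(11, 3, 11)
obs 2: x=0 → posterior Dirichlet(12, 3, 11)
obs 3: x=2 → posterior Dirichlet(12, 3, 12)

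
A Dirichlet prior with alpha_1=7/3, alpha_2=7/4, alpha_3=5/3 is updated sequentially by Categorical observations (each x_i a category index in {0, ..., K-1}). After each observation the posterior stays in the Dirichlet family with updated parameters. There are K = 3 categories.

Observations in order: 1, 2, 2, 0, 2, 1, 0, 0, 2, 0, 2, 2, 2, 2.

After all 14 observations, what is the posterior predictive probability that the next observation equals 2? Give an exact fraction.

obs 1: x=1 → posterior Dirichlet(7/3, 11/4, 5/3)
obs 2: x=2 → posterior Dirichlet(7/3, 11/4, 8/3)
obs 3: x=2 → posterior Dirichlet(7/3, 11/4, 11/3)
obs 4: x=0 → posterior Dirichlet(10/3, 11/4, 11/3)
obs 5: x=2 → posterior Dirichlet(10/3, 11/4, 14/3)
obs 6: x=1 → posterior Dirichlet(10/3, 15/4, 14/3)
obs 7: x=0 → posterior Dirichlet(13/3, 15/4, 14/3)
obs 8: x=0 → posterior Dirichlet(16/3, 15/4, 14/3)
obs 9: x=2 → posterior Dirichlet(16/3, 15/4, 17/3)
obs 10: x=0 → posterior Dirichlet(19/3, 15/4, 17/3)
obs 11: x=2 → posterior Dirichlet(19/3, 15/4, 20/3)
obs 12: x=2 → posterior Dirichlet(19/3, 15/4, 23/3)
obs 13: x=2 → posterior Dirichlet(19/3, 15/4, 26/3)
obs 14: x=2 → posterior Dirichlet(19/3, 15/4, 29/3)

116/237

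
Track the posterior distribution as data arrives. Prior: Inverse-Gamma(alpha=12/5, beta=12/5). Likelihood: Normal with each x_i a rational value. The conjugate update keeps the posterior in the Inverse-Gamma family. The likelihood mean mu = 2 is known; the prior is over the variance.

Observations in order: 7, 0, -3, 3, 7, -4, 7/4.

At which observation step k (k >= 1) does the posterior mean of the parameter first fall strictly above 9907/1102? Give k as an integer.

obs 1: x=7 → posterior Inverse-Gamma(29/10, 149/10)
obs 2: x=0 → posterior Inverse-Gamma(17/5, 169/10)
obs 3: x=-3 → posterior Inverse-Gamma(39/10, 147/5)
obs 4: x=3 → posterior Inverse-Gamma(22/5, 299/10)
obs 5: x=7 → posterior Inverse-Gamma(49/10, 212/5)
obs 6: x=-4 → posterior Inverse-Gamma(27/5, 302/5)
obs 7: x=7/4 → posterior Inverse-Gamma(59/10, 9669/160)

k = 3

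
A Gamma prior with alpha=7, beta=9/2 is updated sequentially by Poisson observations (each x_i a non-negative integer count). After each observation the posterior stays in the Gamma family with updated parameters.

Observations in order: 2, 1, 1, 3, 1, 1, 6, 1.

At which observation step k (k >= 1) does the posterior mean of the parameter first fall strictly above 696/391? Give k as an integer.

k = 7

obs 1: x=2 → posterior Gamma(9, 11/2)
obs 2: x=1 → posterior Gamma(10, 13/2)
obs 3: x=1 → posterior Gamma(11, 15/2)
obs 4: x=3 → posterior Gamma(14, 17/2)
obs 5: x=1 → posterior Gamma(15, 19/2)
obs 6: x=1 → posterior Gamma(16, 21/2)
obs 7: x=6 → posterior Gamma(22, 23/2)
obs 8: x=1 → posterior Gamma(23, 25/2)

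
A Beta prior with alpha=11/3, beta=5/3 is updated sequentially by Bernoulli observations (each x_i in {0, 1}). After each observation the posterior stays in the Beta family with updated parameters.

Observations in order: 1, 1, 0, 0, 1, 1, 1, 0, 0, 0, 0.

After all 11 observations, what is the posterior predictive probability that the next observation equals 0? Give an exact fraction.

obs 1: x=1 → posterior Beta(14/3, 5/3)
obs 2: x=1 → posterior Beta(17/3, 5/3)
obs 3: x=0 → posterior Beta(17/3, 8/3)
obs 4: x=0 → posterior Beta(17/3, 11/3)
obs 5: x=1 → posterior Beta(20/3, 11/3)
obs 6: x=1 → posterior Beta(23/3, 11/3)
obs 7: x=1 → posterior Beta(26/3, 11/3)
obs 8: x=0 → posterior Beta(26/3, 14/3)
obs 9: x=0 → posterior Beta(26/3, 17/3)
obs 10: x=0 → posterior Beta(26/3, 20/3)
obs 11: x=0 → posterior Beta(26/3, 23/3)

23/49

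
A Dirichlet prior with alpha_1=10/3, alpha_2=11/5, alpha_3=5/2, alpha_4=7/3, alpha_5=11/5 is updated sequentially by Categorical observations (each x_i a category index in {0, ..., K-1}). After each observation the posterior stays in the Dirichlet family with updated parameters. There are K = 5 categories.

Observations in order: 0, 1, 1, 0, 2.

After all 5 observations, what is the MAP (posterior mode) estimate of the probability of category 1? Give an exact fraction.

obs 1: x=0 → posterior Dirichlet(13/3, 11/5, 5/2, 7/3, 11/5)
obs 2: x=1 → posterior Dirichlet(13/3, 16/5, 5/2, 7/3, 11/5)
obs 3: x=1 → posterior Dirichlet(13/3, 21/5, 5/2, 7/3, 11/5)
obs 4: x=0 → posterior Dirichlet(16/3, 21/5, 5/2, 7/3, 11/5)
obs 5: x=2 → posterior Dirichlet(16/3, 21/5, 7/2, 7/3, 11/5)

96/377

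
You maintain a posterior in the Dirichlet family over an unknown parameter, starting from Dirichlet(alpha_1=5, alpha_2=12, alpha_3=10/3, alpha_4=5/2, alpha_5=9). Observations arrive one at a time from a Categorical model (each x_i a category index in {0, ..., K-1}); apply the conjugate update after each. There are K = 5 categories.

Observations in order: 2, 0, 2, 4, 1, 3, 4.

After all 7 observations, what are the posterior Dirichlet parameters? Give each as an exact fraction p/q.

obs 1: x=2 → posterior Dirichlet(5, 12, 13/3, 5/2, 9)
obs 2: x=0 → posterior Dirichlet(6, 12, 13/3, 5/2, 9)
obs 3: x=2 → posterior Dirichlet(6, 12, 16/3, 5/2, 9)
obs 4: x=4 → posterior Dirichlet(6, 12, 16/3, 5/2, 10)
obs 5: x=1 → posterior Dirichlet(6, 13, 16/3, 5/2, 10)
obs 6: x=3 → posterior Dirichlet(6, 13, 16/3, 7/2, 10)
obs 7: x=4 → posterior Dirichlet(6, 13, 16/3, 7/2, 11)

alpha_1=6, alpha_2=13, alpha_3=16/3, alpha_4=7/2, alpha_5=11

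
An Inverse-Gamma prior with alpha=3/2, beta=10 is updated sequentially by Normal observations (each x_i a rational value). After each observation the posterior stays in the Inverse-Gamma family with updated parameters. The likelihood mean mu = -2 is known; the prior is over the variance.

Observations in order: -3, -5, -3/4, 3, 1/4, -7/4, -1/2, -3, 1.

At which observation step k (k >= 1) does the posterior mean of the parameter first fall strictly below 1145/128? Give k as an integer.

obs 1: x=-3 → posterior Inverse-Gamma(2, 21/2)
obs 2: x=-5 → posterior Inverse-Gamma(5/2, 15)
obs 3: x=-3/4 → posterior Inverse-Gamma(3, 505/32)
obs 4: x=3 → posterior Inverse-Gamma(7/2, 905/32)
obs 5: x=1/4 → posterior Inverse-Gamma(4, 493/16)
obs 6: x=-7/4 → posterior Inverse-Gamma(9/2, 987/32)
obs 7: x=-1/2 → posterior Inverse-Gamma(5, 1023/32)
obs 8: x=-3 → posterior Inverse-Gamma(11/2, 1039/32)
obs 9: x=1 → posterior Inverse-Gamma(6, 1183/32)

k = 3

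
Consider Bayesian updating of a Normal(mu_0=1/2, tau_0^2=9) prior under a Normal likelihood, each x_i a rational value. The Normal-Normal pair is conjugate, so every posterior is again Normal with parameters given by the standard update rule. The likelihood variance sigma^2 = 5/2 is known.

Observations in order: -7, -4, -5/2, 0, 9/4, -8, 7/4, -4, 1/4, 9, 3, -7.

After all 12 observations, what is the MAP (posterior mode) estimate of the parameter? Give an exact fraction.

-290/221

obs 1: x=-7 → posterior Normal(-247/46, 45/23)
obs 2: x=-4 → posterior Normal(-391/82, 45/41)
obs 3: x=-5/2 → posterior Normal(-481/118, 45/59)
obs 4: x=0 → posterior Normal(-481/154, 45/77)
obs 5: x=9/4 → posterior Normal(-40/19, 9/19)
obs 6: x=-8 → posterior Normal(-344/113, 45/113)
obs 7: x=7/4 → posterior Normal(-625/262, 45/131)
obs 8: x=-4 → posterior Normal(-769/298, 45/149)
obs 9: x=1/4 → posterior Normal(-380/167, 45/167)
obs 10: x=9 → posterior Normal(-218/185, 9/37)
obs 11: x=3 → posterior Normal(-164/203, 45/203)
obs 12: x=-7 → posterior Normal(-290/221, 45/221)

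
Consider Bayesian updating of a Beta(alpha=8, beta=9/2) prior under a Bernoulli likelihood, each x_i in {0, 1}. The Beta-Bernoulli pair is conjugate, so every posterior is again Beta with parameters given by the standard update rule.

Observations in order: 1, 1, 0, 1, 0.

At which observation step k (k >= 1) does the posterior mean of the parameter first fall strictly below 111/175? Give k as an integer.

obs 1: x=1 → posterior Beta(9, 9/2)
obs 2: x=1 → posterior Beta(10, 9/2)
obs 3: x=0 → posterior Beta(10, 11/2)
obs 4: x=1 → posterior Beta(11, 11/2)
obs 5: x=0 → posterior Beta(11, 13/2)

k = 5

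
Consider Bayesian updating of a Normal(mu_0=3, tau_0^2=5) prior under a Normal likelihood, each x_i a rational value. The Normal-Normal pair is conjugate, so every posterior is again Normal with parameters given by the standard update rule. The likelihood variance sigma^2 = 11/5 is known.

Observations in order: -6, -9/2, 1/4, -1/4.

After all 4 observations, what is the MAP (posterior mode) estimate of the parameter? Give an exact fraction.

obs 1: x=-6 → posterior Normal(-13/4, 55/36)
obs 2: x=-9/2 → posterior Normal(-459/122, 55/61)
obs 3: x=1/4 → posterior Normal(-893/344, 55/86)
obs 4: x=-1/4 → posterior Normal(-153/74, 55/111)

-153/74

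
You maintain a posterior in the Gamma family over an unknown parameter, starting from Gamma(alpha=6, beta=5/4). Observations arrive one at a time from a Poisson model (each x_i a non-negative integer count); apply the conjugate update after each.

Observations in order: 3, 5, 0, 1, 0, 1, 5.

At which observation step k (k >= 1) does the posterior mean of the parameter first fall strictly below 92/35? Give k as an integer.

k = 5

obs 1: x=3 → posterior Gamma(9, 9/4)
obs 2: x=5 → posterior Gamma(14, 13/4)
obs 3: x=0 → posterior Gamma(14, 17/4)
obs 4: x=1 → posterior Gamma(15, 21/4)
obs 5: x=0 → posterior Gamma(15, 25/4)
obs 6: x=1 → posterior Gamma(16, 29/4)
obs 7: x=5 → posterior Gamma(21, 33/4)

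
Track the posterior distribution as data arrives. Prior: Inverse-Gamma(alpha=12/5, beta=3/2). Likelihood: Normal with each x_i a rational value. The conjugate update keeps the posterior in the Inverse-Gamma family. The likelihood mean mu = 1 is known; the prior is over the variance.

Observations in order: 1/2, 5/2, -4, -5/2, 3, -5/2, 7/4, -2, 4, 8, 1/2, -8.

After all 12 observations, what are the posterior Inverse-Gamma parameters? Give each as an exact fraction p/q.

alpha=42/5, beta=3325/32

obs 1: x=1/2 → posterior Inverse-Gamma(29/10, 13/8)
obs 2: x=5/2 → posterior Inverse-Gamma(17/5, 11/4)
obs 3: x=-4 → posterior Inverse-Gamma(39/10, 61/4)
obs 4: x=-5/2 → posterior Inverse-Gamma(22/5, 171/8)
obs 5: x=3 → posterior Inverse-Gamma(49/10, 187/8)
obs 6: x=-5/2 → posterior Inverse-Gamma(27/5, 59/2)
obs 7: x=7/4 → posterior Inverse-Gamma(59/10, 953/32)
obs 8: x=-2 → posterior Inverse-Gamma(32/5, 1097/32)
obs 9: x=4 → posterior Inverse-Gamma(69/10, 1241/32)
obs 10: x=8 → posterior Inverse-Gamma(37/5, 2025/32)
obs 11: x=1/2 → posterior Inverse-Gamma(79/10, 2029/32)
obs 12: x=-8 → posterior Inverse-Gamma(42/5, 3325/32)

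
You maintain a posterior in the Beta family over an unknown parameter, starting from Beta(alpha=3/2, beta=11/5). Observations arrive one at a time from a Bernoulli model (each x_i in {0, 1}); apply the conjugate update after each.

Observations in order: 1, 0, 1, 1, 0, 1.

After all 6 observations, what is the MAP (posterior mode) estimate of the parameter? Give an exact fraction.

obs 1: x=1 → posterior Beta(5/2, 11/5)
obs 2: x=0 → posterior Beta(5/2, 16/5)
obs 3: x=1 → posterior Beta(7/2, 16/5)
obs 4: x=1 → posterior Beta(9/2, 16/5)
obs 5: x=0 → posterior Beta(9/2, 21/5)
obs 6: x=1 → posterior Beta(11/2, 21/5)

45/77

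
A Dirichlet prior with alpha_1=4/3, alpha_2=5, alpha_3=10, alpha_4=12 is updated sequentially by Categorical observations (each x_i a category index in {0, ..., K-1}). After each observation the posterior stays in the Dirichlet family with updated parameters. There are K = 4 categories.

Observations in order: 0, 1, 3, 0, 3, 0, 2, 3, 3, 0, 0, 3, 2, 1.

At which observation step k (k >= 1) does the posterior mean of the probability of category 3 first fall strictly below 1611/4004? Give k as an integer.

obs 1: x=0 → posterior Dirichlet(7/3, 5, 10, 12)
obs 2: x=1 → posterior Dirichlet(7/3, 6, 10, 12)
obs 3: x=3 → posterior Dirichlet(7/3, 6, 10, 13)
obs 4: x=0 → posterior Dirichlet(10/3, 6, 10, 13)
obs 5: x=3 → posterior Dirichlet(10/3, 6, 10, 14)
obs 6: x=0 → posterior Dirichlet(13/3, 6, 10, 14)
obs 7: x=2 → posterior Dirichlet(13/3, 6, 11, 14)
obs 8: x=3 → posterior Dirichlet(13/3, 6, 11, 15)
obs 9: x=3 → posterior Dirichlet(13/3, 6, 11, 16)
obs 10: x=0 → posterior Dirichlet(16/3, 6, 11, 16)
obs 11: x=0 → posterior Dirichlet(19/3, 6, 11, 16)
obs 12: x=3 → posterior Dirichlet(19/3, 6, 11, 17)
obs 13: x=2 → posterior Dirichlet(19/3, 6, 12, 17)
obs 14: x=1 → posterior Dirichlet(19/3, 7, 12, 17)

k = 2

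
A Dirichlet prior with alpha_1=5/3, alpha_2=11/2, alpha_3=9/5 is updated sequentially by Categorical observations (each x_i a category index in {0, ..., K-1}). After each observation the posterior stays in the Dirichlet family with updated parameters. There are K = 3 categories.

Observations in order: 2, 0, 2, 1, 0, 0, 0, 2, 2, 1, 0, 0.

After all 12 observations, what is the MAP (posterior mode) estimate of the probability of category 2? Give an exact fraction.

144/539

obs 1: x=2 → posterior Dirichlet(5/3, 11/2, 14/5)
obs 2: x=0 → posterior Dirichlet(8/3, 11/2, 14/5)
obs 3: x=2 → posterior Dirichlet(8/3, 11/2, 19/5)
obs 4: x=1 → posterior Dirichlet(8/3, 13/2, 19/5)
obs 5: x=0 → posterior Dirichlet(11/3, 13/2, 19/5)
obs 6: x=0 → posterior Dirichlet(14/3, 13/2, 19/5)
obs 7: x=0 → posterior Dirichlet(17/3, 13/2, 19/5)
obs 8: x=2 → posterior Dirichlet(17/3, 13/2, 24/5)
obs 9: x=2 → posterior Dirichlet(17/3, 13/2, 29/5)
obs 10: x=1 → posterior Dirichlet(17/3, 15/2, 29/5)
obs 11: x=0 → posterior Dirichlet(20/3, 15/2, 29/5)
obs 12: x=0 → posterior Dirichlet(23/3, 15/2, 29/5)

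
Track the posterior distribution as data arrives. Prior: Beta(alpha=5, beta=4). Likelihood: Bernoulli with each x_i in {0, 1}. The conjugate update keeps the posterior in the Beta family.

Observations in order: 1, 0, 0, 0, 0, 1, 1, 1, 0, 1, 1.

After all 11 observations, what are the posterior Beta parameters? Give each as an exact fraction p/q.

obs 1: x=1 → posterior Beta(6, 4)
obs 2: x=0 → posterior Beta(6, 5)
obs 3: x=0 → posterior Beta(6, 6)
obs 4: x=0 → posterior Beta(6, 7)
obs 5: x=0 → posterior Beta(6, 8)
obs 6: x=1 → posterior Beta(7, 8)
obs 7: x=1 → posterior Beta(8, 8)
obs 8: x=1 → posterior Beta(9, 8)
obs 9: x=0 → posterior Beta(9, 9)
obs 10: x=1 → posterior Beta(10, 9)
obs 11: x=1 → posterior Beta(11, 9)

alpha=11, beta=9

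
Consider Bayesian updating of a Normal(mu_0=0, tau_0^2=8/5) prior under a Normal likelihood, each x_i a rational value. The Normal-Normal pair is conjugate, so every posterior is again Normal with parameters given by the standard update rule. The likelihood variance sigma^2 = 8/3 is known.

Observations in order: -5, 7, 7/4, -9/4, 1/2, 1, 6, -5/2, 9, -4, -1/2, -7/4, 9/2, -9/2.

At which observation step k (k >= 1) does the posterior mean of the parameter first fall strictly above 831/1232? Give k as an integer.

k = 3

obs 1: x=-5 → posterior Normal(-15/8, 1)
obs 2: x=7 → posterior Normal(6/11, 8/11)
obs 3: x=7/4 → posterior Normal(45/56, 4/7)
obs 4: x=-9/4 → posterior Normal(9/34, 8/17)
obs 5: x=1/2 → posterior Normal(3/10, 2/5)
obs 6: x=1 → posterior Normal(9/23, 8/23)
obs 7: x=6 → posterior Normal(27/26, 4/13)
obs 8: x=-5/2 → posterior Normal(39/58, 8/29)
obs 9: x=9 → posterior Normal(93/64, 1/4)
obs 10: x=-4 → posterior Normal(69/70, 8/35)
obs 11: x=-1/2 → posterior Normal(33/38, 4/19)
obs 12: x=-7/4 → posterior Normal(111/164, 8/41)
obs 13: x=9/2 → posterior Normal(15/16, 2/11)
obs 14: x=-9/2 → posterior Normal(111/188, 8/47)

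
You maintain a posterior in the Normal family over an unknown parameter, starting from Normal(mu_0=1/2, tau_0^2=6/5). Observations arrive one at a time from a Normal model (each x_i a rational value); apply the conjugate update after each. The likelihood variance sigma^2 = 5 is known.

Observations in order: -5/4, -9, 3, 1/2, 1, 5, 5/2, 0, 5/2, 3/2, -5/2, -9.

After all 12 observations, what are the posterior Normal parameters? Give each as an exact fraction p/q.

mu_0=-22/97, tau_0^2=30/97

obs 1: x=-5/4 → posterior Normal(5/31, 30/31)
obs 2: x=-9 → posterior Normal(-49/37, 30/37)
obs 3: x=3 → posterior Normal(-31/43, 30/43)
obs 4: x=1/2 → posterior Normal(-4/7, 30/49)
obs 5: x=1 → posterior Normal(-2/5, 6/11)
obs 6: x=5 → posterior Normal(8/61, 30/61)
obs 7: x=5/2 → posterior Normal(23/67, 30/67)
obs 8: x=0 → posterior Normal(23/73, 30/73)
obs 9: x=5/2 → posterior Normal(38/79, 30/79)
obs 10: x=3/2 → posterior Normal(47/85, 6/17)
obs 11: x=-5/2 → posterior Normal(32/91, 30/91)
obs 12: x=-9 → posterior Normal(-22/97, 30/97)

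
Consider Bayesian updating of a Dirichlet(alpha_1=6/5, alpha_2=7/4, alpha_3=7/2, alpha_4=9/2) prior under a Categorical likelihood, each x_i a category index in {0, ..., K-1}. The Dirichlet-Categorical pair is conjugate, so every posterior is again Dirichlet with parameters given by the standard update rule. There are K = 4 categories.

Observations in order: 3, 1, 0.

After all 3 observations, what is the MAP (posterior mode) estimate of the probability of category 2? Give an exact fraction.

50/199

obs 1: x=3 → posterior Dirichlet(6/5, 7/4, 7/2, 11/2)
obs 2: x=1 → posterior Dirichlet(6/5, 11/4, 7/2, 11/2)
obs 3: x=0 → posterior Dirichlet(11/5, 11/4, 7/2, 11/2)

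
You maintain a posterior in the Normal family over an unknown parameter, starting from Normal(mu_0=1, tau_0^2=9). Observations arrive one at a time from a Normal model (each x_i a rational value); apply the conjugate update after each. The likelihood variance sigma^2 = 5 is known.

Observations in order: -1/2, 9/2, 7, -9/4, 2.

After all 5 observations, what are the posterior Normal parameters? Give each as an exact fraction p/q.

obs 1: x=-1/2 → posterior Normal(1/28, 45/14)
obs 2: x=9/2 → posterior Normal(41/23, 45/23)
obs 3: x=7 → posterior Normal(13/4, 45/32)
obs 4: x=-9/4 → posterior Normal(335/164, 45/41)
obs 5: x=2 → posterior Normal(407/200, 9/10)

mu_0=407/200, tau_0^2=9/10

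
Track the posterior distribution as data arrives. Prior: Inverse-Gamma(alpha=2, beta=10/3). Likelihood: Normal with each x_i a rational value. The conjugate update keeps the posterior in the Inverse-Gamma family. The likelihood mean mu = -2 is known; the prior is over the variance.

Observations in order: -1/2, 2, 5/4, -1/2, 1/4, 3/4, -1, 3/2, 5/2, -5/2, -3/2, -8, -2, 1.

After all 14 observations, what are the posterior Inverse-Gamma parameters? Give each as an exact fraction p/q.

obs 1: x=-1/2 → posterior Inverse-Gamma(5/2, 107/24)
obs 2: x=2 → posterior Inverse-Gamma(3, 299/24)
obs 3: x=5/4 → posterior Inverse-Gamma(7/2, 1703/96)
obs 4: x=-1/2 → posterior Inverse-Gamma(4, 1811/96)
obs 5: x=1/4 → posterior Inverse-Gamma(9/2, 1027/48)
obs 6: x=3/4 → posterior Inverse-Gamma(5, 2417/96)
obs 7: x=-1 → posterior Inverse-Gamma(11/2, 2465/96)
obs 8: x=3/2 → posterior Inverse-Gamma(6, 3053/96)
obs 9: x=5/2 → posterior Inverse-Gamma(13/2, 4025/96)
obs 10: x=-5/2 → posterior Inverse-Gamma(7, 4037/96)
obs 11: x=-3/2 → posterior Inverse-Gamma(15/2, 4049/96)
obs 12: x=-8 → posterior Inverse-Gamma(8, 5777/96)
obs 13: x=-2 → posterior Inverse-Gamma(17/2, 5777/96)
obs 14: x=1 → posterior Inverse-Gamma(9, 6209/96)

alpha=9, beta=6209/96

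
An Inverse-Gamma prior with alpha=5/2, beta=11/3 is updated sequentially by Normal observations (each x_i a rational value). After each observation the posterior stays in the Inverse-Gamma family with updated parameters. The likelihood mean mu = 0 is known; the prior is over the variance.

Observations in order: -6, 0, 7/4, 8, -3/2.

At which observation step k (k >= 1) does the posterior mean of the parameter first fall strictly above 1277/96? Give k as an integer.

obs 1: x=-6 → posterior Inverse-Gamma(3, 65/3)
obs 2: x=0 → posterior Inverse-Gamma(7/2, 65/3)
obs 3: x=7/4 → posterior Inverse-Gamma(4, 2227/96)
obs 4: x=8 → posterior Inverse-Gamma(9/2, 5299/96)
obs 5: x=-3/2 → posterior Inverse-Gamma(5, 5407/96)

k = 4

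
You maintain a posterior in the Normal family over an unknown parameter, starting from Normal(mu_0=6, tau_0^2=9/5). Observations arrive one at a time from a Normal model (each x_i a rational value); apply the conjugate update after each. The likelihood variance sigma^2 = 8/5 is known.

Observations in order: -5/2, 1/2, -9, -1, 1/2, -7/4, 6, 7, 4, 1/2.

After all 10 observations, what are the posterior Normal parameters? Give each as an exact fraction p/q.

obs 1: x=-5/2 → posterior Normal(3/2, 72/85)
obs 2: x=1/2 → posterior Normal(15/13, 36/65)
obs 3: x=-9 → posterior Normal(-51/35, 72/175)
obs 4: x=-1 → posterior Normal(-15/11, 18/55)
obs 5: x=1/2 → posterior Normal(-111/106, 72/265)
obs 6: x=-7/4 → posterior Normal(-285/248, 36/155)
obs 7: x=6 → posterior Normal(-69/284, 72/355)
obs 8: x=7 → posterior Normal(183/320, 9/50)
obs 9: x=4 → posterior Normal(327/356, 72/445)
obs 10: x=1/2 → posterior Normal(345/392, 36/245)

mu_0=345/392, tau_0^2=36/245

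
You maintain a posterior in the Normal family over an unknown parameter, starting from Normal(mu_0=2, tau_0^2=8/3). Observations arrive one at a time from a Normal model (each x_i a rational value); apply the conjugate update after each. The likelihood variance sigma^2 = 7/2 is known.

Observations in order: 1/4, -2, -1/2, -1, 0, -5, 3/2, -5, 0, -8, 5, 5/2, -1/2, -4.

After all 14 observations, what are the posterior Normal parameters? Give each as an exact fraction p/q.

obs 1: x=1/4 → posterior Normal(46/37, 56/37)
obs 2: x=-2 → posterior Normal(14/53, 56/53)
obs 3: x=-1/2 → posterior Normal(2/23, 56/69)
obs 4: x=-1 → posterior Normal(-2/17, 56/85)
obs 5: x=0 → posterior Normal(-10/101, 56/101)
obs 6: x=-5 → posterior Normal(-10/13, 56/117)
obs 7: x=3/2 → posterior Normal(-66/133, 8/19)
obs 8: x=-5 → posterior Normal(-146/149, 56/149)
obs 9: x=0 → posterior Normal(-146/165, 56/165)
obs 10: x=-8 → posterior Normal(-274/181, 56/181)
obs 11: x=5 → posterior Normal(-194/197, 56/197)
obs 12: x=5/2 → posterior Normal(-154/213, 56/213)
obs 13: x=-1/2 → posterior Normal(-162/229, 56/229)
obs 14: x=-4 → posterior Normal(-226/245, 8/35)

mu_0=-226/245, tau_0^2=8/35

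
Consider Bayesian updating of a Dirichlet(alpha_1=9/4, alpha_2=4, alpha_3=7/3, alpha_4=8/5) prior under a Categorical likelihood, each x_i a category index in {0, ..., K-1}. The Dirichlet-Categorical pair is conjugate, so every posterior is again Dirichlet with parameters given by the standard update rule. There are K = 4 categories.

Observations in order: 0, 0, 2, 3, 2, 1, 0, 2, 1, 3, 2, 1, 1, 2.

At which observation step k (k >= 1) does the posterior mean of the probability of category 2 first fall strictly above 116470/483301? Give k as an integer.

k = 3

obs 1: x=0 → posterior Dirichlet(13/4, 4, 7/3, 8/5)
obs 2: x=0 → posterior Dirichlet(17/4, 4, 7/3, 8/5)
obs 3: x=2 → posterior Dirichlet(17/4, 4, 10/3, 8/5)
obs 4: x=3 → posterior Dirichlet(17/4, 4, 10/3, 13/5)
obs 5: x=2 → posterior Dirichlet(17/4, 4, 13/3, 13/5)
obs 6: x=1 → posterior Dirichlet(17/4, 5, 13/3, 13/5)
obs 7: x=0 → posterior Dirichlet(21/4, 5, 13/3, 13/5)
obs 8: x=2 → posterior Dirichlet(21/4, 5, 16/3, 13/5)
obs 9: x=1 → posterior Dirichlet(21/4, 6, 16/3, 13/5)
obs 10: x=3 → posterior Dirichlet(21/4, 6, 16/3, 18/5)
obs 11: x=2 → posterior Dirichlet(21/4, 6, 19/3, 18/5)
obs 12: x=1 → posterior Dirichlet(21/4, 7, 19/3, 18/5)
obs 13: x=1 → posterior Dirichlet(21/4, 8, 19/3, 18/5)
obs 14: x=2 → posterior Dirichlet(21/4, 8, 22/3, 18/5)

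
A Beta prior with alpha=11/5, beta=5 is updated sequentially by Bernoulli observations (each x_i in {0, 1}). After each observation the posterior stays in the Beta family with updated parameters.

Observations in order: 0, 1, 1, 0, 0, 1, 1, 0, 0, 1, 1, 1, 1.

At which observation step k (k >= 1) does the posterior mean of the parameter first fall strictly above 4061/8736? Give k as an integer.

k = 12

obs 1: x=0 → posterior Beta(11/5, 6)
obs 2: x=1 → posterior Beta(16/5, 6)
obs 3: x=1 → posterior Beta(21/5, 6)
obs 4: x=0 → posterior Beta(21/5, 7)
obs 5: x=0 → posterior Beta(21/5, 8)
obs 6: x=1 → posterior Beta(26/5, 8)
obs 7: x=1 → posterior Beta(31/5, 8)
obs 8: x=0 → posterior Beta(31/5, 9)
obs 9: x=0 → posterior Beta(31/5, 10)
obs 10: x=1 → posterior Beta(36/5, 10)
obs 11: x=1 → posterior Beta(41/5, 10)
obs 12: x=1 → posterior Beta(46/5, 10)
obs 13: x=1 → posterior Beta(51/5, 10)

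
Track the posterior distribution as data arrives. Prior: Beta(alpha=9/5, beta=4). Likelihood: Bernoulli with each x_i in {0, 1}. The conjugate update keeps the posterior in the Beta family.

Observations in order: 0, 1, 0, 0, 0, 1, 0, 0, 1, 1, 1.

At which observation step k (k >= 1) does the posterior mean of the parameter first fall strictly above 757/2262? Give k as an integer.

obs 1: x=0 → posterior Beta(9/5, 5)
obs 2: x=1 → posterior Beta(14/5, 5)
obs 3: x=0 → posterior Beta(14/5, 6)
obs 4: x=0 → posterior Beta(14/5, 7)
obs 5: x=0 → posterior Beta(14/5, 8)
obs 6: x=1 → posterior Beta(19/5, 8)
obs 7: x=0 → posterior Beta(19/5, 9)
obs 8: x=0 → posterior Beta(19/5, 10)
obs 9: x=1 → posterior Beta(24/5, 10)
obs 10: x=1 → posterior Beta(29/5, 10)
obs 11: x=1 → posterior Beta(34/5, 10)

k = 2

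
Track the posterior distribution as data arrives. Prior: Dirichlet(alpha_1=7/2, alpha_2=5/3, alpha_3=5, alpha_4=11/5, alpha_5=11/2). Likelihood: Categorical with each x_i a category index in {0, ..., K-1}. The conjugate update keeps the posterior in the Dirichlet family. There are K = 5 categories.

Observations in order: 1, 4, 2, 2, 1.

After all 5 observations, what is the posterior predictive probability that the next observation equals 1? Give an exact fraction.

obs 1: x=1 → posterior Dirichlet(7/2, 8/3, 5, 11/5, 11/2)
obs 2: x=4 → posterior Dirichlet(7/2, 8/3, 5, 11/5, 13/2)
obs 3: x=2 → posterior Dirichlet(7/2, 8/3, 6, 11/5, 13/2)
obs 4: x=2 → posterior Dirichlet(7/2, 8/3, 7, 11/5, 13/2)
obs 5: x=1 → posterior Dirichlet(7/2, 11/3, 7, 11/5, 13/2)

55/343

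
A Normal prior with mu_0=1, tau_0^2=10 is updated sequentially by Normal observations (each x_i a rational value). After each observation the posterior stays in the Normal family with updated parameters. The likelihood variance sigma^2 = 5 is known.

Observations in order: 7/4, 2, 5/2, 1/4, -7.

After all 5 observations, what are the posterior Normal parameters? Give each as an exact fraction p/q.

mu_0=0, tau_0^2=10/11

obs 1: x=7/4 → posterior Normal(3/2, 10/3)
obs 2: x=2 → posterior Normal(17/10, 2)
obs 3: x=5/2 → posterior Normal(27/14, 10/7)
obs 4: x=1/4 → posterior Normal(14/9, 10/9)
obs 5: x=-7 → posterior Normal(0, 10/11)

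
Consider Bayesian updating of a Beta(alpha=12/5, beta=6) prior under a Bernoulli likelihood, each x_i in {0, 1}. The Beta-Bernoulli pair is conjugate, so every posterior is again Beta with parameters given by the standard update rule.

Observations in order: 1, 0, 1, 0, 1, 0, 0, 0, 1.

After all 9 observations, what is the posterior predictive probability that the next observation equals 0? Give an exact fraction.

55/87

obs 1: x=1 → posterior Beta(17/5, 6)
obs 2: x=0 → posterior Beta(17/5, 7)
obs 3: x=1 → posterior Beta(22/5, 7)
obs 4: x=0 → posterior Beta(22/5, 8)
obs 5: x=1 → posterior Beta(27/5, 8)
obs 6: x=0 → posterior Beta(27/5, 9)
obs 7: x=0 → posterior Beta(27/5, 10)
obs 8: x=0 → posterior Beta(27/5, 11)
obs 9: x=1 → posterior Beta(32/5, 11)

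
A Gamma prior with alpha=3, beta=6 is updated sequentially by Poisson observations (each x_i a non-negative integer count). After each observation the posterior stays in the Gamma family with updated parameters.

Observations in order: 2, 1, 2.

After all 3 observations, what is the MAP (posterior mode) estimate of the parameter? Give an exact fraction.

obs 1: x=2 → posterior Gamma(5, 7)
obs 2: x=1 → posterior Gamma(6, 8)
obs 3: x=2 → posterior Gamma(8, 9)

7/9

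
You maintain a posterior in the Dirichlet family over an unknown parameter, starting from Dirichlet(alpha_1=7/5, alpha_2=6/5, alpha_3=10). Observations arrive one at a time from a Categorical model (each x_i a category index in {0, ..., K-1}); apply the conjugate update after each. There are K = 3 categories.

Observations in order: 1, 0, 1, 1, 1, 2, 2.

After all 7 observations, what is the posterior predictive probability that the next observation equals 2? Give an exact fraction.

obs 1: x=1 → posterior Dirichlet(7/5, 11/5, 10)
obs 2: x=0 → posterior Dirichlet(12/5, 11/5, 10)
obs 3: x=1 → posterior Dirichlet(12/5, 16/5, 10)
obs 4: x=1 → posterior Dirichlet(12/5, 21/5, 10)
obs 5: x=1 → posterior Dirichlet(12/5, 26/5, 10)
obs 6: x=2 → posterior Dirichlet(12/5, 26/5, 11)
obs 7: x=2 → posterior Dirichlet(12/5, 26/5, 12)

30/49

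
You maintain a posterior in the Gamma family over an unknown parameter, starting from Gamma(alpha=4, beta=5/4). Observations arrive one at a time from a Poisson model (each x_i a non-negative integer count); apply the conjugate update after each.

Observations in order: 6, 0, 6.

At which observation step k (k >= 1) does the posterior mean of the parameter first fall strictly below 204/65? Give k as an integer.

k = 2

obs 1: x=6 → posterior Gamma(10, 9/4)
obs 2: x=0 → posterior Gamma(10, 13/4)
obs 3: x=6 → posterior Gamma(16, 17/4)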